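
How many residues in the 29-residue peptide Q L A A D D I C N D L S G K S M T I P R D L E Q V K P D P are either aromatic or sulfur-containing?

2

Aromatic: F, W, Y. Sulfur-containing: C, M.
Aromatic residues here: none (0).
Sulfur-containing residues here: C8, M16 (2).
The two groups share no amino acid, so total = 0 + 2 = 2.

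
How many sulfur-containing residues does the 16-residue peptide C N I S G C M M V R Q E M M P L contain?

6

Only Cys (C) and Met (M) have a sulfur atom in the side chain.
Matching residues: C1, C6, M7, M8, M13, M14.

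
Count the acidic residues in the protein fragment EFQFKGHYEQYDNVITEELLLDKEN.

Aspartate (D) and glutamate (E) have carboxylic-acid side chains and are the acidic amino acids.
Matching residues: E1, E9, D12, E17, E18, D22, E24.

7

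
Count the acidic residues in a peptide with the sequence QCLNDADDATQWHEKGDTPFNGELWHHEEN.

Only D (aspartate) and E (glutamate) carry a side-chain carboxylic acid.
Matching residues: D5, D7, D8, E14, D17, E23, E28, E29.

8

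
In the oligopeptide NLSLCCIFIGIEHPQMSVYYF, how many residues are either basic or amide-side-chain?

3

Basic: H, K, R. Amide-side-chain: N, Q.
Basic residues here: H13 (1).
Amide-side-chain residues here: N1, Q15 (2).
The two groups share no amino acid, so total = 1 + 2 = 3.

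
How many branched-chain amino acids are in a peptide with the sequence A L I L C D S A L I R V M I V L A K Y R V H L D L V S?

13

V, L, and I make up the branched-chain aliphatic group.
Matching residues: L2, I3, L4, L9, I10, V12, I14, V15, L16, V21, L23, L25, V26.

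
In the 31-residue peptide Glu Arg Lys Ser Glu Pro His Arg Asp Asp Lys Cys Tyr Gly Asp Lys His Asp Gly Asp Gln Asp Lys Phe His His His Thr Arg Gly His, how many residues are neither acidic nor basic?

10

Acidic: D, E. Basic: K, R, H. All other residues are neither.
Matching residues: Ser4, Pro6, Cys12, Tyr13, Gly14, Gly19, Gln21, Phe24, Thr28, Gly30.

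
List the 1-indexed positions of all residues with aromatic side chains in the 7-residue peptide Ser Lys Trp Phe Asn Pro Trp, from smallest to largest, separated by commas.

3, 4, 7

Phenylalanine (F), tryptophan (W), and tyrosine (Y) have aromatic ring side chains.
Matching residues: Trp3, Phe4, Trp7.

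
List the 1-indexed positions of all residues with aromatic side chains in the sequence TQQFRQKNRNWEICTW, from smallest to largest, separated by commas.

4, 11, 16

Phenylalanine (F), tryptophan (W), and tyrosine (Y) have aromatic ring side chains.
Matching residues: F4, W11, W16.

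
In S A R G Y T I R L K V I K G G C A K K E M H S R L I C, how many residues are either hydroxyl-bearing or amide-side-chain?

4

Hydroxyl-bearing: S, T, Y. Amide-side-chain: N, Q.
Hydroxyl-bearing residues here: S1, Y5, T6, S23 (4).
Amide-side-chain residues here: none (0).
The two groups share no amino acid, so total = 4 + 0 = 4.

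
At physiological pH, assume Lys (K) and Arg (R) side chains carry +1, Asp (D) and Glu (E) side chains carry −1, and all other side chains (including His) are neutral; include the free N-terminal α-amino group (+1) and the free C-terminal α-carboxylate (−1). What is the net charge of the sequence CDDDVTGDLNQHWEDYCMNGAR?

-5

Positive (K, R): R22 → +1.
Negative (D, E): D2, D3, D4, D8, E14, D15 → −6.
The N-terminus (+1) and C-terminus (−1) cancel.
Net charge = (+1) + (−6) = −5.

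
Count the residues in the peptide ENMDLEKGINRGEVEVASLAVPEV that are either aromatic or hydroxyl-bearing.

Aromatic: F, W, Y. Hydroxyl-bearing: S, T, Y.
Aromatic residues here: none (0).
Hydroxyl-bearing residues here: S18 (1).
(Y belongs to both groups, but none appear in this sequence.) Total = 0 + 1 = 1.

1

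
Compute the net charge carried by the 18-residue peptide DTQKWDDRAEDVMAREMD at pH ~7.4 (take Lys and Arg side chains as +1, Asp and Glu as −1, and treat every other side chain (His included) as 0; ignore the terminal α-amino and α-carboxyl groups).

-4

Positive (K, R): K4, R8, R15 → +3.
Negative (D, E): D1, D6, D7, E10, D11, E16, D18 → −7.
Net charge = (+3) + (−7) = −4.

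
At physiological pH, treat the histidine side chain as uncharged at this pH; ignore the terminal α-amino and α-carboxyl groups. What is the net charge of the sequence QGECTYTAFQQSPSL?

Near pH 7.4, K and R contribute +1 each, D and E contribute −1 each, and every other side chain (His included, as stated) is uncharged.
Positive (K, R): none → +0.
Negative (D, E): E3 → −1.
Net charge = (+0) + (−1) = −1.

-1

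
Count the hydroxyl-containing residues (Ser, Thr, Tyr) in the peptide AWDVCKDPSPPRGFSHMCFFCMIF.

Matching residues: S9, S15.

2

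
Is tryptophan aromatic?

The aromatic amino acids are Phe (F, benzyl), Trp (W, indole), and Tyr (Y, phenol).
Tryptophan is in this group.

Yes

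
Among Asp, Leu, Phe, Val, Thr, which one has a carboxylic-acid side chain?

Asp

The acidic residues are Asp (D) and Glu (E), whose side chains end in a carboxylate group.
Of the listed options, only Asp belongs to this group.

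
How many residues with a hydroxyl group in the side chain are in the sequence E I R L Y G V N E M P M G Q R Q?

Serine (S), threonine (T), and tyrosine (Y) each carry a hydroxyl group on the side chain.
Matching residues: Y5.

1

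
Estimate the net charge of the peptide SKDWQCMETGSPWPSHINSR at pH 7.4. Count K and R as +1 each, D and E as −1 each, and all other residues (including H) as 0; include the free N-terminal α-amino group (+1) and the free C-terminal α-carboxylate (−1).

0

Positive (K, R): K2, R20 → +2.
Negative (D, E): D3, E8 → −2.
The N-terminus (+1) and C-terminus (−1) cancel.
Net charge = (+2) + (−2) = 0.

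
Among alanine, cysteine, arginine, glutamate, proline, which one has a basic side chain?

Lysine (K), arginine (R), and histidine (H) have basic, nitrogen-containing side chains.
Of the listed options, only arginine belongs to this group.

arginine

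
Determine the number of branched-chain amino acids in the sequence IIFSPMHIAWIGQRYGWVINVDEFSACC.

Valine (V), leucine (L), and isoleucine (I) are the branched-chain amino acids.
Matching residues: I1, I2, I8, I11, V18, I19, V21.

7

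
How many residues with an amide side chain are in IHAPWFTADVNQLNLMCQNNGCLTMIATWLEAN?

7

Asparagine (N) and glutamine (Q) have uncharged amide side chains.
Matching residues: N11, Q12, N14, Q18, N19, N20, N33.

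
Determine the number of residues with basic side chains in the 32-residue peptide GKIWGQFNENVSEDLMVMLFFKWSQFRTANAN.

The basic amino acids are Lys (K), Arg (R), and His (H).
Matching residues: K2, K22, R27.

3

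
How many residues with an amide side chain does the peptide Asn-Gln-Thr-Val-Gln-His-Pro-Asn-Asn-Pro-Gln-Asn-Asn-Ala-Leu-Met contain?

8

The amide-side-chain residues are Asn (N) and Gln (Q).
Matching residues: Asn1, Gln2, Gln5, Asn8, Asn9, Gln11, Asn12, Asn13.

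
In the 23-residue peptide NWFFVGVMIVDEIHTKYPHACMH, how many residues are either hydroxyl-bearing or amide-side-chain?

Hydroxyl-bearing: S, T, Y. Amide-side-chain: N, Q.
Hydroxyl-bearing residues here: T15, Y17 (2).
Amide-side-chain residues here: N1 (1).
The two groups share no amino acid, so total = 2 + 1 = 3.

3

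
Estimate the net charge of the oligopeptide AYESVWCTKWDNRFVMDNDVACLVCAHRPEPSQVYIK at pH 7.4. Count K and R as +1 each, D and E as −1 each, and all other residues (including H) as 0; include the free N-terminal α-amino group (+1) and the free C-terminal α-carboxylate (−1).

Positive (K, R): K9, R13, R28, K37 → +4.
Negative (D, E): E3, D11, D17, D19, E30 → −5.
The N-terminus (+1) and C-terminus (−1) cancel.
Net charge = (+4) + (−5) = −1.

-1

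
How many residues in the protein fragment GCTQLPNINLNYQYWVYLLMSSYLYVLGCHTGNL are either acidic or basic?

1

Acidic: D, E. Basic: H, K, R.
Acidic residues here: none (0).
Basic residues here: H30 (1).
The two groups share no amino acid, so total = 0 + 1 = 1.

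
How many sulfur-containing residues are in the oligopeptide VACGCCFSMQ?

4

Cysteine (C, thiol) and methionine (M, thioether) are the two sulfur-containing amino acids.
Matching residues: C3, C5, C6, M9.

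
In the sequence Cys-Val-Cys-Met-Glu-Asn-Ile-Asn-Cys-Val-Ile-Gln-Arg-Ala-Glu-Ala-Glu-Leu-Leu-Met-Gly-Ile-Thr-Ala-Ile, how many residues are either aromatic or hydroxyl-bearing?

1

Aromatic: F, W, Y. Hydroxyl-bearing: S, T, Y.
Aromatic residues here: none (0).
Hydroxyl-bearing residues here: Thr23 (1).
(Y belongs to both groups, but none appear in this sequence.) Total = 0 + 1 = 1.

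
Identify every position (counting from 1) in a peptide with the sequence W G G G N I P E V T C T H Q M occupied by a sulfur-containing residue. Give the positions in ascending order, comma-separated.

11, 15

Matching residues: C11, M15.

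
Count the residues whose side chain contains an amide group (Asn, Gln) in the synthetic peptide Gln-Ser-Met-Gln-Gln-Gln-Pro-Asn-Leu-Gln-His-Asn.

7

Matching residues: Gln1, Gln4, Gln5, Gln6, Asn8, Gln10, Asn12.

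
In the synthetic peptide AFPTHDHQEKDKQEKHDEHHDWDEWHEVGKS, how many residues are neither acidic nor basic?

11

Acidic: D, E. Basic: K, R, H. All other residues are neither.
Matching residues: A1, F2, P3, T4, Q8, Q13, W22, W25, V28, G29, S31.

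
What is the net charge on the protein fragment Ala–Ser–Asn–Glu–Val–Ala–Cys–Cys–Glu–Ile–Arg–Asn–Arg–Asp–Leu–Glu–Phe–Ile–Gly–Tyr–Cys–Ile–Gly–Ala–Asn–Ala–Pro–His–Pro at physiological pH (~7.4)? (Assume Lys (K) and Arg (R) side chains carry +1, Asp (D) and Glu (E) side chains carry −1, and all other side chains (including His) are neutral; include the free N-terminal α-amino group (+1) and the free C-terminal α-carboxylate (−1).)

Positive (K, R): Arg11, Arg13 → +2.
Negative (D, E): Glu4, Glu9, Asp14, Glu16 → −4.
The N-terminus (+1) and C-terminus (−1) cancel.
Net charge = (+2) + (−4) = −2.

-2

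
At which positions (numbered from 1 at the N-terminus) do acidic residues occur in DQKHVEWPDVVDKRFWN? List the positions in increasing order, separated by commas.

1, 6, 9, 12

Only D (aspartate) and E (glutamate) carry a side-chain carboxylic acid.
Matching residues: D1, E6, D9, D12.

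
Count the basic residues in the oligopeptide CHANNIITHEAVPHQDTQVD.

K, R, and H are the three residues with basic side chains (ε-amine, guanidinium, and imidazole respectively).
Matching residues: H2, H9, H14.

3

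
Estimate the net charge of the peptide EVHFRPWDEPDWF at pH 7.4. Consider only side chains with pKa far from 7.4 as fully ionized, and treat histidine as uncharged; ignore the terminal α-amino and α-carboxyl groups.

Near pH 7.4, K and R contribute +1 each, D and E contribute −1 each, and every other side chain (His included, as stated) is uncharged.
Positive (K, R): R5 → +1.
Negative (D, E): E1, D8, E9, D11 → −4.
Net charge = (+1) + (−4) = −3.

-3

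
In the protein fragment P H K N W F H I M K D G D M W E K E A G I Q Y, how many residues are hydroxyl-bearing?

Serine (S), threonine (T), and tyrosine (Y) each carry a hydroxyl group on the side chain.
Matching residues: Y23.

1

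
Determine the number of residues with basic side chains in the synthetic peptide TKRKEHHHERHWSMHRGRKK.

13

Lysine (K), arginine (R), and histidine (H) have basic, nitrogen-containing side chains.
Matching residues: K2, R3, K4, H6, H7, H8, R10, H11, H15, R16, R18, K19, K20.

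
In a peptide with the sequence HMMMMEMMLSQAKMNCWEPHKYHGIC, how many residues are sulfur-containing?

Cysteine (C, thiol) and methionine (M, thioether) are the two sulfur-containing amino acids.
Matching residues: M2, M3, M4, M5, M7, M8, M14, C16, C26.

9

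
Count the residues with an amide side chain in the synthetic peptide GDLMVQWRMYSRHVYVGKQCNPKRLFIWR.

3

Only N (asparagine) and Q (glutamine) carry a side-chain carboxamide.
Matching residues: Q6, Q19, N21.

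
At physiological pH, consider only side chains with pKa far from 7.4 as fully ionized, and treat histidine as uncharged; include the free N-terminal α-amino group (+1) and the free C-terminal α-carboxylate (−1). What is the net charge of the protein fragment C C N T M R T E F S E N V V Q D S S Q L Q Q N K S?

Near pH 7.4, K and R contribute +1 each, D and E contribute −1 each, and every other side chain (His included, as stated) is uncharged.
Positive (K, R): R6, K24 → +2.
Negative (D, E): E8, E11, D16 → −3.
The N-terminus (+1) and C-terminus (−1) cancel.
Net charge = (+2) + (−3) = −1.

-1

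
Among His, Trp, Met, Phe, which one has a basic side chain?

His

The basic amino acids are Lys (K), Arg (R), and His (H).
Of the listed options, only His belongs to this group.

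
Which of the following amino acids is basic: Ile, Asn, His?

The basic amino acids are Lys (K), Arg (R), and His (H).
Of the listed options, only His belongs to this group.

His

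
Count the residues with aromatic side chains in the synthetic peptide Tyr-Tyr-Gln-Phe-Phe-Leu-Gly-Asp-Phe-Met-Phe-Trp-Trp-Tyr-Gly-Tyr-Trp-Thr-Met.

Phenylalanine (F), tryptophan (W), and tyrosine (Y) have aromatic ring side chains.
Matching residues: Tyr1, Tyr2, Phe4, Phe5, Phe9, Phe11, Trp12, Trp13, Tyr14, Tyr16, Trp17.

11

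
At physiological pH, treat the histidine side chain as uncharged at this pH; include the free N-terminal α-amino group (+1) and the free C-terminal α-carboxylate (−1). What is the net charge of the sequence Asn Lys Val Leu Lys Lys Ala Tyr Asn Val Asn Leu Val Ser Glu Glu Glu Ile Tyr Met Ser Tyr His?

The side chains ionized at physiological pH are Lys/Arg (+1) and Asp/Glu (−1); with His treated as neutral, nothing else contributes.
Positive (K, R): Lys2, Lys5, Lys6 → +3.
Negative (D, E): Glu15, Glu16, Glu17 → −3.
The N-terminus (+1) and C-terminus (−1) cancel.
Net charge = (+3) + (−3) = 0.

0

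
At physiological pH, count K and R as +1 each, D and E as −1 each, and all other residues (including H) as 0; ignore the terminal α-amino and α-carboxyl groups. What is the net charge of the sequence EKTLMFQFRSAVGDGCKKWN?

Positive (K, R): K2, R9, K17, K18 → +4.
Negative (D, E): E1, D14 → −2.
Net charge = (+4) + (−2) = +2.

+2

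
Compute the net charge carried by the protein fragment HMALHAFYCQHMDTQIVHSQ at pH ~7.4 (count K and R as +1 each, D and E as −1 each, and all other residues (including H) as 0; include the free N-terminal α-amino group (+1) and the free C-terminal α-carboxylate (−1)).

Positive (K, R): none → +0.
Negative (D, E): D13 → −1.
The N-terminus (+1) and C-terminus (−1) cancel.
Net charge = (+0) + (−1) = −1.

-1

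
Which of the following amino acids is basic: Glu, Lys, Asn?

Lys

The basic amino acids are Lys (K), Arg (R), and His (H).
Of the listed options, only Lys belongs to this group.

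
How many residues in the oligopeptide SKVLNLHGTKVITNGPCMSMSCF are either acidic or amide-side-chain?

Acidic: D, E. Amide-side-chain: N, Q.
Acidic residues here: none (0).
Amide-side-chain residues here: N5, N14 (2).
The two groups share no amino acid, so total = 0 + 2 = 2.

2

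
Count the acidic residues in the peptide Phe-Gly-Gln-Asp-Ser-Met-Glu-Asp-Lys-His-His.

3

The acidic residues are Asp (D) and Glu (E), whose side chains end in a carboxylate group.
Matching residues: Asp4, Glu7, Asp8.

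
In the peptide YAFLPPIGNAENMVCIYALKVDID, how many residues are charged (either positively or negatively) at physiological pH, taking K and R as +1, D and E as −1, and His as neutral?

Charged side chains at pH ~7.4: K, R (positive); D, E (negative).
Matching residues: E11, K20, D22, D24.

4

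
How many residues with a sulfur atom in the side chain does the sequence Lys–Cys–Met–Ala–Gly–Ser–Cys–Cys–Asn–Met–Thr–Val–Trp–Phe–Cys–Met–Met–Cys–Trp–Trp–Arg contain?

Only Cys (C) and Met (M) have a sulfur atom in the side chain.
Matching residues: Cys2, Met3, Cys7, Cys8, Met10, Cys15, Met16, Met17, Cys18.

9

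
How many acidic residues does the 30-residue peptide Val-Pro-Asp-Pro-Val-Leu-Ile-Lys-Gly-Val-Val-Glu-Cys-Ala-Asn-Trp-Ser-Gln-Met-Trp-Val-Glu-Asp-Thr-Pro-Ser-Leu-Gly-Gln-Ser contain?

4

Only D (aspartate) and E (glutamate) carry a side-chain carboxylic acid.
Matching residues: Asp3, Glu12, Glu22, Asp23.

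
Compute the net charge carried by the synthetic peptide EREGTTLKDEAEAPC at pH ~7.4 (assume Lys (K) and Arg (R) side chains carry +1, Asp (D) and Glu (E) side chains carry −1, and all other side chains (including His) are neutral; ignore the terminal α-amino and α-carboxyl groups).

-3

Positive (K, R): R2, K8 → +2.
Negative (D, E): E1, E3, D9, E10, E12 → −5.
Net charge = (+2) + (−5) = −3.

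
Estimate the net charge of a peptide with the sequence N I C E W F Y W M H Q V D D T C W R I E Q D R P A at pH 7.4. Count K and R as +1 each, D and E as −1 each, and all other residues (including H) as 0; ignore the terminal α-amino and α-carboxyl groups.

-3

Positive (K, R): R18, R23 → +2.
Negative (D, E): E4, D13, D14, E20, D22 → −5.
Net charge = (+2) + (−5) = −3.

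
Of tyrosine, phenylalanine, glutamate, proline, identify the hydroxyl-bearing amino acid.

tyrosine

S, T, and Y are the three residues with a side-chain hydroxyl.
Of the listed options, only tyrosine belongs to this group.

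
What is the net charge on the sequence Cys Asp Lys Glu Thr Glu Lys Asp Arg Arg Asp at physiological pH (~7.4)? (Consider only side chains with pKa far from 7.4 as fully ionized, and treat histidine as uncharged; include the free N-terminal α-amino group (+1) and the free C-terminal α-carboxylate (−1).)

At pH ~7.4 the Lys and Arg side chains are protonated (+1), the Asp and Glu side chains are deprotonated (−1), and with His taken as neutral all other side chains carry no charge.
Positive (K, R): Lys3, Lys7, Arg9, Arg10 → +4.
Negative (D, E): Asp2, Glu4, Glu6, Asp8, Asp11 → −5.
The N-terminus (+1) and C-terminus (−1) cancel.
Net charge = (+4) + (−5) = −1.

-1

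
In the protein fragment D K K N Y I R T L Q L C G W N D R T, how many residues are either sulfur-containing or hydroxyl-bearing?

4

Sulfur-containing: C, M. Hydroxyl-bearing: S, T, Y.
Sulfur-containing residues here: C12 (1).
Hydroxyl-bearing residues here: Y5, T8, T18 (3).
The two groups share no amino acid, so total = 1 + 3 = 4.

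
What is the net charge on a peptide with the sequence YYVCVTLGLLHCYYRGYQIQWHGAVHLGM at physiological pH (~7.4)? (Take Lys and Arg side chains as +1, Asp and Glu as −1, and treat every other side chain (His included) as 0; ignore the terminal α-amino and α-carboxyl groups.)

Positive (K, R): R15 → +1.
Negative (D, E): none → −0.
Net charge = (+1) + (−0) = +1.

+1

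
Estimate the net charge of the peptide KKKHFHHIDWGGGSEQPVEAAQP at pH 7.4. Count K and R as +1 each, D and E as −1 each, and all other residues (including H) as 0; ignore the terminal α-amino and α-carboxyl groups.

0

Positive (K, R): K1, K2, K3 → +3.
Negative (D, E): D9, E15, E19 → −3.
Net charge = (+3) + (−3) = 0.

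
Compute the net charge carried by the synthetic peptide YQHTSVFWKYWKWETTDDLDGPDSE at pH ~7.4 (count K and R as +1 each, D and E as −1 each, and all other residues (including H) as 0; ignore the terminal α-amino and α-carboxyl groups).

Positive (K, R): K9, K12 → +2.
Negative (D, E): E14, D17, D18, D20, D23, E25 → −6.
Net charge = (+2) + (−6) = −4.

-4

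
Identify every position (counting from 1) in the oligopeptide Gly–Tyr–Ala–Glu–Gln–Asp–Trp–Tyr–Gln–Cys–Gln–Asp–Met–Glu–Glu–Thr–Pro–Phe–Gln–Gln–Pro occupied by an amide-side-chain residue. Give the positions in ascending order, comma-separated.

The amide-side-chain residues are Asn (N) and Gln (Q).
Matching residues: Gln5, Gln9, Gln11, Gln19, Gln20.

5, 9, 11, 19, 20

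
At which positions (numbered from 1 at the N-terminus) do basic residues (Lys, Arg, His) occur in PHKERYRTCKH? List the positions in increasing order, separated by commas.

2, 3, 5, 7, 10, 11

Matching residues: H2, K3, R5, R7, K10, H11.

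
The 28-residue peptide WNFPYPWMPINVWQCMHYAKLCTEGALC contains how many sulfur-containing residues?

5

The sulfur-bearing residues are cysteine (–SH) and methionine (–S–CH₃).
Matching residues: M8, C15, M16, C22, C28.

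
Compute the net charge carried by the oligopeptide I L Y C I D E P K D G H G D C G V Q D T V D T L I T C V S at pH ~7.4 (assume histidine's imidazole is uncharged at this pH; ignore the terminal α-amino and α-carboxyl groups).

At pH ~7.4 the Lys and Arg side chains are protonated (+1), the Asp and Glu side chains are deprotonated (−1), and with His taken as neutral all other side chains carry no charge.
Positive (K, R): K9 → +1.
Negative (D, E): D6, E7, D10, D14, D19, D22 → −6.
Net charge = (+1) + (−6) = −5.

-5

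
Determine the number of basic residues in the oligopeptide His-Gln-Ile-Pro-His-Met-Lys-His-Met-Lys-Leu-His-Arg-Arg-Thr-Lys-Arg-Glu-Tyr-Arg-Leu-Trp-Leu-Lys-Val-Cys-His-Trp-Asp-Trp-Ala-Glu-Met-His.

14

Lysine (K), arginine (R), and histidine (H) have basic, nitrogen-containing side chains.
Matching residues: His1, His5, Lys7, His8, Lys10, His12, Arg13, Arg14, Lys16, Arg17, Arg20, Lys24, His27, His34.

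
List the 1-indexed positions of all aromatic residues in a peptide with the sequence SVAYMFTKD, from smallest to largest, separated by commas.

The aromatic amino acids are Phe (F, benzyl), Trp (W, indole), and Tyr (Y, phenol).
Matching residues: Y4, F6.

4, 6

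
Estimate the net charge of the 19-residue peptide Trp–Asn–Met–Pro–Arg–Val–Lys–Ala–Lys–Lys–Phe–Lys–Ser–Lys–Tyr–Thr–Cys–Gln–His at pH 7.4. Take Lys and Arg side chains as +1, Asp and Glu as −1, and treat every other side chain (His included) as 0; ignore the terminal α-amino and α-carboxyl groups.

+6

Positive (K, R): Arg5, Lys7, Lys9, Lys10, Lys12, Lys14 → +6.
Negative (D, E): none → −0.
Net charge = (+6) + (−0) = +6.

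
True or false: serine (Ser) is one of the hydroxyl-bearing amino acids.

The –OH-bearing residues are Ser, Thr (aliphatic alcohols), and Tyr (phenol).
Serine is in this group.

True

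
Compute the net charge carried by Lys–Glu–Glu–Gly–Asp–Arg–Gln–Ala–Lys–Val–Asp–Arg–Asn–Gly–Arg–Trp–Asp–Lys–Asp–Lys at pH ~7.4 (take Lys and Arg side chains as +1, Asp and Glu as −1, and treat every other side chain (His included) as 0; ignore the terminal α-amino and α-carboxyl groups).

+1

Positive (K, R): Lys1, Arg6, Lys9, Arg12, Arg15, Lys18, Lys20 → +7.
Negative (D, E): Glu2, Glu3, Asp5, Asp11, Asp17, Asp19 → −6.
Net charge = (+7) + (−6) = +1.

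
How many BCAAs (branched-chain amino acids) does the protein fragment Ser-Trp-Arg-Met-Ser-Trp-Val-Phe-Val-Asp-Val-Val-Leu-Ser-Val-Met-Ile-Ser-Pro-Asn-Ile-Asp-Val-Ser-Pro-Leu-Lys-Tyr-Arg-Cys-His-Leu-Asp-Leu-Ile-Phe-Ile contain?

14

The BCAAs are Val, Leu, and Ile — aliphatic side chains with a branch point.
Matching residues: Val7, Val9, Val11, Val12, Leu13, Val15, Ile17, Ile21, Val23, Leu26, Leu32, Leu34, Ile35, Ile37.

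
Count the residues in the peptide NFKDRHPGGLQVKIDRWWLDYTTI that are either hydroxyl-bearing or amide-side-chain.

5

Hydroxyl-bearing: S, T, Y. Amide-side-chain: N, Q.
Hydroxyl-bearing residues here: Y21, T22, T23 (3).
Amide-side-chain residues here: N1, Q11 (2).
The two groups share no amino acid, so total = 3 + 2 = 5.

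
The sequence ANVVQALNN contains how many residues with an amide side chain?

The amide-side-chain residues are Asn (N) and Gln (Q).
Matching residues: N2, Q5, N8, N9.

4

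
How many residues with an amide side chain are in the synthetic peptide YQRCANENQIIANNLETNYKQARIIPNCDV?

Only N (asparagine) and Q (glutamine) carry a side-chain carboxamide.
Matching residues: Q2, N6, N8, Q9, N13, N14, N18, Q21, N27.

9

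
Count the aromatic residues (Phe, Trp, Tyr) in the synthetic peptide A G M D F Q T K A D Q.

1

Matching residues: F5.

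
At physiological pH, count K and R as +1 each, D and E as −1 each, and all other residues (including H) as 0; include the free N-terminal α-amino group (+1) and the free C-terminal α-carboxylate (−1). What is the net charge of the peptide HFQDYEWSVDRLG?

-2

Positive (K, R): R11 → +1.
Negative (D, E): D4, E6, D10 → −3.
The N-terminus (+1) and C-terminus (−1) cancel.
Net charge = (+1) + (−3) = −2.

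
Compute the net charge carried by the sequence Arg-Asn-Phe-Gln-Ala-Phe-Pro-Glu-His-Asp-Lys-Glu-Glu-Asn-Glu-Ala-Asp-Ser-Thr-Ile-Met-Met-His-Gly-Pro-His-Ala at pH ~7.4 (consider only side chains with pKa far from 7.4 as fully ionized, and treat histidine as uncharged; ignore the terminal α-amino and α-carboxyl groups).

-4

At pH ~7.4 the Lys and Arg side chains are protonated (+1), the Asp and Glu side chains are deprotonated (−1), and with His taken as neutral all other side chains carry no charge.
Positive (K, R): Arg1, Lys11 → +2.
Negative (D, E): Glu8, Asp10, Glu12, Glu13, Glu15, Asp17 → −6.
Net charge = (+2) + (−6) = −4.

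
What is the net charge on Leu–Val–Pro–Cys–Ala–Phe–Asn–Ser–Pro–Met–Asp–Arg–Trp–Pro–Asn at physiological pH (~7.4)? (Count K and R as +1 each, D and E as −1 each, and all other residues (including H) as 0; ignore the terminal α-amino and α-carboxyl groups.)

0

Positive (K, R): Arg12 → +1.
Negative (D, E): Asp11 → −1.
Net charge = (+1) + (−1) = 0.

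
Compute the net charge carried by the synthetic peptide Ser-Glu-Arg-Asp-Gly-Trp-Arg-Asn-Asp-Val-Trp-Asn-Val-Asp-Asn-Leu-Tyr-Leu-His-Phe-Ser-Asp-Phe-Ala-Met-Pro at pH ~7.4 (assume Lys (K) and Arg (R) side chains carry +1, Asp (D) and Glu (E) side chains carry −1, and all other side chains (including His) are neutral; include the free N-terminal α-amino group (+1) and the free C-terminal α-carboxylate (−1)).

-3

Positive (K, R): Arg3, Arg7 → +2.
Negative (D, E): Glu2, Asp4, Asp9, Asp14, Asp22 → −5.
The N-terminus (+1) and C-terminus (−1) cancel.
Net charge = (+2) + (−5) = −3.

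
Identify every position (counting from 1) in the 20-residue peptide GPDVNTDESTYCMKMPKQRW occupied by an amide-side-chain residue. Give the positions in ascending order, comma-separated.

5, 18

Asparagine (N) and glutamine (Q) have uncharged amide side chains.
Matching residues: N5, Q18.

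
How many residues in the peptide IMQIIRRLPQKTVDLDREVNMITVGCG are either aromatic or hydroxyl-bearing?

Aromatic: F, W, Y. Hydroxyl-bearing: S, T, Y.
Aromatic residues here: none (0).
Hydroxyl-bearing residues here: T12, T23 (2).
(Y belongs to both groups, but none appear in this sequence.) Total = 0 + 2 = 2.

2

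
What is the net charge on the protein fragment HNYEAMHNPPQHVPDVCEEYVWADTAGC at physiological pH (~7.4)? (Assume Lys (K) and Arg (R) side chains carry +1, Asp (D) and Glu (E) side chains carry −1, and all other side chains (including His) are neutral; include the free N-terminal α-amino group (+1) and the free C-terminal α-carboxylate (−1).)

Positive (K, R): none → +0.
Negative (D, E): E4, D15, E18, E19, D24 → −5.
The N-terminus (+1) and C-terminus (−1) cancel.
Net charge = (+0) + (−5) = −5.

-5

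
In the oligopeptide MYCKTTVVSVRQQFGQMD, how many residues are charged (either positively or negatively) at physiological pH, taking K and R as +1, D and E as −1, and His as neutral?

Charged side chains at pH ~7.4: K, R (positive); D, E (negative).
Matching residues: K4, R11, D18.

3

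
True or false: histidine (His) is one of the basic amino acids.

True

The basic amino acids are Lys (K), Arg (R), and His (H).
Histidine is in this group.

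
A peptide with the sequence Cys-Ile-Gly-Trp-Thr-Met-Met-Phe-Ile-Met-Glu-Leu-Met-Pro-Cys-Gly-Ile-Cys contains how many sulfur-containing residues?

Cysteine (C, thiol) and methionine (M, thioether) are the two sulfur-containing amino acids.
Matching residues: Cys1, Met6, Met7, Met10, Met13, Cys15, Cys18.

7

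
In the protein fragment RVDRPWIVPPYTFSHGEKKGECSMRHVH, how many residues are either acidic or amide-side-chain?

Acidic: D, E. Amide-side-chain: N, Q.
Acidic residues here: D3, E17, E21 (3).
Amide-side-chain residues here: none (0).
The two groups share no amino acid, so total = 3 + 0 = 3.

3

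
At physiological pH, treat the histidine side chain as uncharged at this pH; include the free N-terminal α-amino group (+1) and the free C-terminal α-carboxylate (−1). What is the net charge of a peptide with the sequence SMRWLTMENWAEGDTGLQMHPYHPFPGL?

At pH ~7.4 the Lys and Arg side chains are protonated (+1), the Asp and Glu side chains are deprotonated (−1), and with His taken as neutral all other side chains carry no charge.
Positive (K, R): R3 → +1.
Negative (D, E): E8, E12, D14 → −3.
The N-terminus (+1) and C-terminus (−1) cancel.
Net charge = (+1) + (−3) = −2.

-2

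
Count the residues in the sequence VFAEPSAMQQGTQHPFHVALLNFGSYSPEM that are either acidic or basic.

Acidic: D, E. Basic: H, K, R.
Acidic residues here: E4, E29 (2).
Basic residues here: H14, H17 (2).
The two groups share no amino acid, so total = 2 + 2 = 4.

4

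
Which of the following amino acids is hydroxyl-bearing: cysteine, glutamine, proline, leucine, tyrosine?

tyrosine

Serine (S), threonine (T), and tyrosine (Y) each carry a hydroxyl group on the side chain.
Of the listed options, only tyrosine belongs to this group.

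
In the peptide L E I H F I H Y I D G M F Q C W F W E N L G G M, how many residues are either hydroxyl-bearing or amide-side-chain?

Hydroxyl-bearing: S, T, Y. Amide-side-chain: N, Q.
Hydroxyl-bearing residues here: Y8 (1).
Amide-side-chain residues here: Q14, N20 (2).
The two groups share no amino acid, so total = 1 + 2 = 3.

3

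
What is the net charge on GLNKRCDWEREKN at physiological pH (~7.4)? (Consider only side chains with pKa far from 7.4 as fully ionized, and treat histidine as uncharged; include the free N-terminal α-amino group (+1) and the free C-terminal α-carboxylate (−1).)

+1

The side chains ionized at physiological pH are Lys/Arg (+1) and Asp/Glu (−1); with His treated as neutral, nothing else contributes.
Positive (K, R): K4, R5, R10, K12 → +4.
Negative (D, E): D7, E9, E11 → −3.
The N-terminus (+1) and C-terminus (−1) cancel.
Net charge = (+4) + (−3) = +1.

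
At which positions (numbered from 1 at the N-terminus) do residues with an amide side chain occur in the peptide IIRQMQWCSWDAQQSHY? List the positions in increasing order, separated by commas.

Asparagine (N) and glutamine (Q) have uncharged amide side chains.
Matching residues: Q4, Q6, Q13, Q14.

4, 6, 13, 14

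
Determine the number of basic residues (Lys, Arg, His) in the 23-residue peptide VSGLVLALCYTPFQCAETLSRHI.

Matching residues: R21, H22.

2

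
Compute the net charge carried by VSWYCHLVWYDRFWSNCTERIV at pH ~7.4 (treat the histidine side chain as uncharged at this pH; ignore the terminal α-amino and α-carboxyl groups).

0

Near pH 7.4, K and R contribute +1 each, D and E contribute −1 each, and every other side chain (His included, as stated) is uncharged.
Positive (K, R): R12, R20 → +2.
Negative (D, E): D11, E19 → −2.
Net charge = (+2) + (−2) = 0.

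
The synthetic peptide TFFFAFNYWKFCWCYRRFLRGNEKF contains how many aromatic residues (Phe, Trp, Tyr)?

Matching residues: F2, F3, F4, F6, Y8, W9, F11, W13, Y15, F18, F25.

11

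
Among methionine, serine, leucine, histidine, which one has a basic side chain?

The basic amino acids are Lys (K), Arg (R), and His (H).
Of the listed options, only histidine belongs to this group.

histidine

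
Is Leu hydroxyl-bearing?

The –OH-bearing residues are Ser, Thr (aliphatic alcohols), and Tyr (phenol).
Leucine is not in this group.

No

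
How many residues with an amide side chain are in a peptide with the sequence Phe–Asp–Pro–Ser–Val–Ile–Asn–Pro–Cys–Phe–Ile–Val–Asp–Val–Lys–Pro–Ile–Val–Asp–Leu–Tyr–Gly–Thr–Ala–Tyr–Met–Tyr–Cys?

Asparagine (N) and glutamine (Q) have uncharged amide side chains.
Matching residues: Asn7.

1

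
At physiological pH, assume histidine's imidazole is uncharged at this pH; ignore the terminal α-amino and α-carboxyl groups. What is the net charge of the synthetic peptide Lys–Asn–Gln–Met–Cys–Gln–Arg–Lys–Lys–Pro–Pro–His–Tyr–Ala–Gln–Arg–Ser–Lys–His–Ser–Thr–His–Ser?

Near pH 7.4, K and R contribute +1 each, D and E contribute −1 each, and every other side chain (His included, as stated) is uncharged.
Positive (K, R): Lys1, Arg7, Lys8, Lys9, Arg16, Lys18 → +6.
Negative (D, E): none → −0.
Net charge = (+6) + (−0) = +6.

+6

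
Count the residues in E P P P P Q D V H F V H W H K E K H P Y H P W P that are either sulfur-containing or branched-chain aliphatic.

Sulfur-containing: C, M. Branched-chain aliphatic: I, L, V.
Sulfur-containing residues here: none (0).
Branched-chain aliphatic residues here: V8, V11 (2).
The two groups share no amino acid, so total = 0 + 2 = 2.

2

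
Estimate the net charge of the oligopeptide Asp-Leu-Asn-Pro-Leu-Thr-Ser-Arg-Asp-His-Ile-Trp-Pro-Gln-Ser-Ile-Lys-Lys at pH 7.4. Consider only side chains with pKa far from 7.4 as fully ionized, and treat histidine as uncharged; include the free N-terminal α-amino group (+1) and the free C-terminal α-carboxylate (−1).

+1

The side chains ionized at physiological pH are Lys/Arg (+1) and Asp/Glu (−1); with His treated as neutral, nothing else contributes.
Positive (K, R): Arg8, Lys17, Lys18 → +3.
Negative (D, E): Asp1, Asp9 → −2.
The N-terminus (+1) and C-terminus (−1) cancel.
Net charge = (+3) + (−2) = +1.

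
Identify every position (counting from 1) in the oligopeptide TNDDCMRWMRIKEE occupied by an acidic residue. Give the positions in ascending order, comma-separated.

The acidic residues are Asp (D) and Glu (E), whose side chains end in a carboxylate group.
Matching residues: D3, D4, E13, E14.

3, 4, 13, 14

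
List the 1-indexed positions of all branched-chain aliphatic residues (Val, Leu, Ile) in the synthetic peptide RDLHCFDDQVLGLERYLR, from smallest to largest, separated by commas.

Matching residues: L3, V10, L11, L13, L17.

3, 10, 11, 13, 17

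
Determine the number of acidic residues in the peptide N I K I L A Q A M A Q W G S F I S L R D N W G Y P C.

1

Aspartate (D) and glutamate (E) have carboxylic-acid side chains and are the acidic amino acids.
Matching residues: D20.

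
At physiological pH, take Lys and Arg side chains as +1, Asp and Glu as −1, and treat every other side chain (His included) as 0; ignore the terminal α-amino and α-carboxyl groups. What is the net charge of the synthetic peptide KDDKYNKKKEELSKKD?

Positive (K, R): K1, K4, K7, K8, K9, K14, K15 → +7.
Negative (D, E): D2, D3, E10, E11, D16 → −5.
Net charge = (+7) + (−5) = +2.

+2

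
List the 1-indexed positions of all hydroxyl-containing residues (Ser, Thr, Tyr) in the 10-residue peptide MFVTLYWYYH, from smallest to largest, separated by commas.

4, 6, 8, 9

Matching residues: T4, Y6, Y8, Y9.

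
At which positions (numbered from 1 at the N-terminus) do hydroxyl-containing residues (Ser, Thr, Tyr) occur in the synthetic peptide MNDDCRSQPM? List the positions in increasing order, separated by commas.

Matching residues: S7.

7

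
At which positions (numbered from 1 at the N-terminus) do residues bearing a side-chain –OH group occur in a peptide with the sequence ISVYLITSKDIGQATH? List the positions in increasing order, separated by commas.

2, 4, 7, 8, 15

The –OH-bearing residues are Ser, Thr (aliphatic alcohols), and Tyr (phenol).
Matching residues: S2, Y4, T7, S8, T15.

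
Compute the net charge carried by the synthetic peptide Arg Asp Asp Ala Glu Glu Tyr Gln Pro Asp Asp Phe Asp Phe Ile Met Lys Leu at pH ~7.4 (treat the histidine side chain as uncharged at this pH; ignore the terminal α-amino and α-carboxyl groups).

Near pH 7.4, K and R contribute +1 each, D and E contribute −1 each, and every other side chain (His included, as stated) is uncharged.
Positive (K, R): Arg1, Lys17 → +2.
Negative (D, E): Asp2, Asp3, Glu5, Glu6, Asp10, Asp11, Asp13 → −7.
Net charge = (+2) + (−7) = −5.

-5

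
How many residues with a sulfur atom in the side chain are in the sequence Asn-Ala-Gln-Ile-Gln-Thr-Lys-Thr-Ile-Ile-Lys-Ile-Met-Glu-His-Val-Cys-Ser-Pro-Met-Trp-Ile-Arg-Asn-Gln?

Cysteine (C, thiol) and methionine (M, thioether) are the two sulfur-containing amino acids.
Matching residues: Met13, Cys17, Met20.

3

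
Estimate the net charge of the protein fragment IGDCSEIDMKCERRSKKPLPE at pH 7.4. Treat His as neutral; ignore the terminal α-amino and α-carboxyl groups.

0

Near pH 7.4, K and R contribute +1 each, D and E contribute −1 each, and every other side chain (His included, as stated) is uncharged.
Positive (K, R): K10, R13, R14, K16, K17 → +5.
Negative (D, E): D3, E6, D8, E12, E21 → −5.
Net charge = (+5) + (−5) = 0.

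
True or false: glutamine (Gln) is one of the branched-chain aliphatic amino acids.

False

Valine (V), leucine (L), and isoleucine (I) are the branched-chain amino acids.
Glutamine is not in this group.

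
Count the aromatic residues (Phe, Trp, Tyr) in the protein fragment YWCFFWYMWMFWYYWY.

13

Matching residues: Y1, W2, F4, F5, W6, Y7, W9, F11, W12, Y13, Y14, W15, Y16.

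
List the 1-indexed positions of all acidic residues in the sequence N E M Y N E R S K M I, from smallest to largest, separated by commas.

Aspartate (D) and glutamate (E) have carboxylic-acid side chains and are the acidic amino acids.
Matching residues: E2, E6.

2, 6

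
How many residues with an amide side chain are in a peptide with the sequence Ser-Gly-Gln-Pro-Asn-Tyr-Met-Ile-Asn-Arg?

3

Only N (asparagine) and Q (glutamine) carry a side-chain carboxamide.
Matching residues: Gln3, Asn5, Asn9.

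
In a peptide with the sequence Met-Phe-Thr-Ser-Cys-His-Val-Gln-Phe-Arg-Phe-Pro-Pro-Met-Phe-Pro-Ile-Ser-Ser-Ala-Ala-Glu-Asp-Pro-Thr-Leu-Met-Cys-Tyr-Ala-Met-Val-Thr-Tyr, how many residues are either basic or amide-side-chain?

3

Basic: H, K, R. Amide-side-chain: N, Q.
Basic residues here: His6, Arg10 (2).
Amide-side-chain residues here: Gln8 (1).
The two groups share no amino acid, so total = 2 + 1 = 3.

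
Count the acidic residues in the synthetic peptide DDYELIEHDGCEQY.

6

The acidic residues are Asp (D) and Glu (E), whose side chains end in a carboxylate group.
Matching residues: D1, D2, E4, E7, D9, E12.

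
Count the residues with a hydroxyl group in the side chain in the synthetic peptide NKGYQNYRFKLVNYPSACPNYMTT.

7

Serine (S), threonine (T), and tyrosine (Y) each carry a hydroxyl group on the side chain.
Matching residues: Y4, Y7, Y14, S16, Y21, T23, T24.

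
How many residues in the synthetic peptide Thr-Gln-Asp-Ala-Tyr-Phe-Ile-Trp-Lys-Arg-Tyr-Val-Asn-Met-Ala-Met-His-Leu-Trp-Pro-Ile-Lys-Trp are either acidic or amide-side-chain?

3

Acidic: D, E. Amide-side-chain: N, Q.
Acidic residues here: Asp3 (1).
Amide-side-chain residues here: Gln2, Asn13 (2).
The two groups share no amino acid, so total = 1 + 2 = 3.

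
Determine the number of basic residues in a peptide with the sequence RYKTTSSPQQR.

K, R, and H are the three residues with basic side chains (ε-amine, guanidinium, and imidazole respectively).
Matching residues: R1, K3, R11.

3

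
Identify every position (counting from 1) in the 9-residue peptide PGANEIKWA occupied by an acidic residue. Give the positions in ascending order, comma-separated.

5

Only D (aspartate) and E (glutamate) carry a side-chain carboxylic acid.
Matching residues: E5.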